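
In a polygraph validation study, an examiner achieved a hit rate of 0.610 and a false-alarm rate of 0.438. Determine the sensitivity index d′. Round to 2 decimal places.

d′ = 0.44

z(H) = 0.279
z(FA) = -0.156
d' = z(H) − z(FA) = 0.279 − (-0.156) = 0.435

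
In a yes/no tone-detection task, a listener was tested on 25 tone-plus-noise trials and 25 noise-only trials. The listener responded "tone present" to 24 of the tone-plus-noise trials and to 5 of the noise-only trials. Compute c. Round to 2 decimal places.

c = -0.45

H = 24/25 = 0.9600
FA = 5/25 = 0.2000
z(H) = z(0.9600) = 1.751
z(FA) = z(0.2000) = -0.842
c = −½·[z(H) + z(FA)] = −0.5 × (1.751 + (-0.842)) = -0.4545
c < 0: the listener has a liberal response bias.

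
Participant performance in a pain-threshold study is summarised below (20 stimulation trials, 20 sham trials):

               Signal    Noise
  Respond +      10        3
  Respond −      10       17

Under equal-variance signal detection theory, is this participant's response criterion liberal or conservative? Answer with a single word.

z(H) = 0.000, z(FA) = -1.036
c = −½·(z(H) + z(FA)) = 0.518
c > 0 → conservative criterion (biased toward responding “no”).

conservative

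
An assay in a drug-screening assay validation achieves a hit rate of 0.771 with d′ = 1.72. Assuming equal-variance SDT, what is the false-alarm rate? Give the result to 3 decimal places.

z(hit rate) = z(0.771) = 0.7421
z(FA) = z(H) − d' = 0.7421 − 1.72 = -0.9779
false-alarm rate = Φ(-0.9779) = 0.1641

false-alarm rate = 0.164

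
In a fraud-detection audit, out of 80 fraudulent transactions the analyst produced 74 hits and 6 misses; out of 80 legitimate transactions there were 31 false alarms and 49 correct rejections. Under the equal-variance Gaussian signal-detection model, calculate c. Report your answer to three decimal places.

H = 74/80 = 0.9250
FA = 31/80 = 0.3875
Φ⁻¹(H) = Φ⁻¹(0.9250) = 1.4395
Φ⁻¹(FA) = Φ⁻¹(0.3875) = -0.2858
c = −½·[z(H) + z(FA)] = −0.5 × (1.4395 + (-0.2858)) = -0.57685

c = -0.577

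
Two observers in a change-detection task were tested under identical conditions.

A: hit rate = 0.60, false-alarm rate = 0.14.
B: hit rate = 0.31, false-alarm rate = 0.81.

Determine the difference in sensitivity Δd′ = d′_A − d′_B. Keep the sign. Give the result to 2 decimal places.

Δd′ = 2.71

A: z(0.60) = 0.253, z(0.14) = -1.080, d' = 1.333
B: z(0.31) = -0.496, z(0.81) = 0.878, d' = -1.374
Δd' = d'_A − d'_B = 1.333 − (-1.374) = 2.707
A has the higher sensitivity.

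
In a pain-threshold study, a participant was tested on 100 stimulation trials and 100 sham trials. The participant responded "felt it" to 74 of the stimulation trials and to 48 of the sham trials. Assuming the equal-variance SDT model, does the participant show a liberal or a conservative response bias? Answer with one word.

liberal

z(H) = 0.643, z(FA) = -0.050
c = −½·(z(H) + z(FA)) = -0.2965
c < 0 → liberal criterion (biased toward responding “yes”).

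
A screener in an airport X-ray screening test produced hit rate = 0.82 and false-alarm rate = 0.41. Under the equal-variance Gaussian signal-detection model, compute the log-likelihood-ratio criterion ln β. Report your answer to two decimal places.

Φ⁻¹(0.82) = 0.915, Φ⁻¹(0.41) = -0.228
ln β = −½·[z(H)² − z(FA)²] = −0.5 × (0.837 − 0.052) = -0.3925

ln β = -0.39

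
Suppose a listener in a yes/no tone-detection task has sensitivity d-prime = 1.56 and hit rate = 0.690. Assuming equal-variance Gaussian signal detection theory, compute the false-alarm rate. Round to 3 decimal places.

z(hit rate) = z(0.690) = 0.4959
z(FA) = z(H) − d' = 0.4959 − 1.56 = -1.0641
false-alarm rate = Φ(-1.0641) = 0.1436

false-alarm rate = 0.144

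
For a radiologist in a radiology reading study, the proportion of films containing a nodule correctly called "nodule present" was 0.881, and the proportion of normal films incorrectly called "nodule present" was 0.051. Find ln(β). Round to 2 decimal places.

Φ⁻¹(0.881) = 1.180, Φ⁻¹(0.051) = -1.635
ln β = −½·[z(H)² − z(FA)²] = −0.5 × (1.392 − 2.673) = 0.6405

ln β = 0.64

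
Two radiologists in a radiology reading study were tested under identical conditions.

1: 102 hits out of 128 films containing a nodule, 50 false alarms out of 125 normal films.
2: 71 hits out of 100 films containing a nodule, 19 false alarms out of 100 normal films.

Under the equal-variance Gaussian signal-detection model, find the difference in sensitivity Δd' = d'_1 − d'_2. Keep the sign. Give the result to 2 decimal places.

1: z(0.7969) = 0.831, z(0.4000) = -0.253, d' = 1.084
2: z(0.7100) = 0.553, z(0.1900) = -0.878, d' = 1.431
Δd' = d'_1 − d'_2 = 1.084 − 1.431 = -0.347
2 has the higher sensitivity.

Δd' = -0.35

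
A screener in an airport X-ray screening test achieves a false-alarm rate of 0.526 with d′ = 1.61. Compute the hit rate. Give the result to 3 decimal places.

hit rate = 0.953

z(false-alarm rate) = z(0.526) = 0.0652
z(H) = z(FA) + d' = 0.0652 + 1.61 = 1.6752
hit rate = Φ(1.6752) = 0.9531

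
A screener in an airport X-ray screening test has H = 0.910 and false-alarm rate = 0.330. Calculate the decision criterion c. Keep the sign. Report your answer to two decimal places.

z(0.910) = 1.341, z(0.330) = -0.440
c = −½·[z(H) + z(FA)] = −0.5 × (1.341 + (-0.440)) = -0.4505

c = -0.45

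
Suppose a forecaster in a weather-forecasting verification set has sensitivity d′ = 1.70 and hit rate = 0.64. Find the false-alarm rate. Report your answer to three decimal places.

false-alarm rate = 0.090

z(hit rate) = z(0.64) = 0.3585
z(FA) = z(H) − d' = 0.3585 − 1.70 = -1.3415
false-alarm rate = Φ(-1.3415) = 0.0899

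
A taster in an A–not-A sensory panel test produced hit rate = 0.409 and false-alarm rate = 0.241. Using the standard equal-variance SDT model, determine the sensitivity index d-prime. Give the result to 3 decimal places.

Φ⁻¹(H) = Φ⁻¹(0.409) = -0.2301
Φ⁻¹(FA) = Φ⁻¹(0.241) = -0.7031
d' = z(H) − z(FA) = -0.2301 − (-0.7031) = 0.4730

d-prime = 0.473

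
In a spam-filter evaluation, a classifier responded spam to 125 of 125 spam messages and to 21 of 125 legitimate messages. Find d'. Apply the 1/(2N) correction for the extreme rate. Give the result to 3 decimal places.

d' = 3.614

The hit rate is 125/125 = 1, so apply the 1/(2N) correction: H → 1 − 1/(2·125) = 0.99600.
z(H) = z(0.99600) = 2.6521
z(FA) = z(0.16800) = -0.9621
d' = 2.6521 − (-0.9621) = 3.6142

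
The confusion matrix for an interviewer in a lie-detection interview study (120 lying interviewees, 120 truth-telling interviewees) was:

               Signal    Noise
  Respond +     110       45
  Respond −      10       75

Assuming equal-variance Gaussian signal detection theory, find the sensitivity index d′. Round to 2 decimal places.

d′ = 1.70

H = 110/120 = 0.9167
FA = 45/120 = 0.3750
z(0.9167) = 1.383, z(0.3750) = -0.319
d' = z(H) − z(FA) = 1.383 − (-0.319) = 1.702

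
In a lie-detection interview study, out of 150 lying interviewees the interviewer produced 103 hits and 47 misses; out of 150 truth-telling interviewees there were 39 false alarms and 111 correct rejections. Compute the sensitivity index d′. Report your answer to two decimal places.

d′ = 1.13

H = 103/150 = 0.6867
FA = 39/150 = 0.2600
Φ⁻¹(H) = Φ⁻¹(0.6867) = 0.487
Φ⁻¹(FA) = Φ⁻¹(0.2600) = -0.643
d' = z(H) − z(FA) = 0.487 − (-0.643) = 1.130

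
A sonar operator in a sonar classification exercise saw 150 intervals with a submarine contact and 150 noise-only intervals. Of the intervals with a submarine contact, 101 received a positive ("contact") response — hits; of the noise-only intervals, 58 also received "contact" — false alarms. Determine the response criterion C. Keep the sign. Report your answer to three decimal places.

C = -0.081

H = 101/150 = 0.6733
FA = 58/150 = 0.3867
z(H) = z(0.6733) = 0.4490
z(FA) = z(0.3867) = -0.2879
c = −½·[z(H) + z(FA)] = −0.5 × (0.4490 + (-0.2879)) = -0.08055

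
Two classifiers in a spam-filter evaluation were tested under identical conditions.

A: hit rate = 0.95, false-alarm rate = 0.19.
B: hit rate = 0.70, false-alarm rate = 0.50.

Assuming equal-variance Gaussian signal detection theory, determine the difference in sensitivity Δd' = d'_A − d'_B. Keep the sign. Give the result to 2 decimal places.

A: z(0.95) = 1.645, z(0.19) = -0.878, d' = 2.523
B: z(0.70) = 0.524, z(0.50) = 0.000, d' = 0.524
Δd' = d'_A − d'_B = 2.523 − 0.524 = 1.999
A has the higher sensitivity.

Δd' = 2.00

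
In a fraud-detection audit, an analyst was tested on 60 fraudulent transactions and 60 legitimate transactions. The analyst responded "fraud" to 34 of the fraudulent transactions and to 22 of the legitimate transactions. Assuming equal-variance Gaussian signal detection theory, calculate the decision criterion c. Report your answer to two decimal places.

H = 34/60 = 0.5667
FA = 22/60 = 0.3667
Φ⁻¹(H) = Φ⁻¹(0.5667) = 0.168
Φ⁻¹(FA) = Φ⁻¹(0.3667) = -0.341
c = −½·[z(H) + z(FA)] = −0.5 × (0.168 + (-0.341)) = 0.0865
c > 0: the analyst has a conservative response bias.

c = 0.09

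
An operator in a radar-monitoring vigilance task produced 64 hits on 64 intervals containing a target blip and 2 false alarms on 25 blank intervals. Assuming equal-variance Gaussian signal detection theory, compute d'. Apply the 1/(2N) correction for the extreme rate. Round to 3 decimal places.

The hit rate is 64/64 = 1, so apply the 1/(2N) correction: H → 1 − 1/(2·64) = 0.99219.
z(H) = z(0.99219) = 2.4177
z(FA) = z(0.08000) = -1.4051
d' = 2.4177 − (-1.4051) = 3.8228

d' = 3.823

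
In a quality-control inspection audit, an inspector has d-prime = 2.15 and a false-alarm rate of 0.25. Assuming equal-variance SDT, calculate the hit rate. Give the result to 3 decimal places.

z(false-alarm rate) = z(0.25) = -0.6745
z(H) = z(FA) + d' = -0.6745 + 2.15 = 1.4755
hit rate = Φ(1.4755) = 0.9300

hit rate = 0.930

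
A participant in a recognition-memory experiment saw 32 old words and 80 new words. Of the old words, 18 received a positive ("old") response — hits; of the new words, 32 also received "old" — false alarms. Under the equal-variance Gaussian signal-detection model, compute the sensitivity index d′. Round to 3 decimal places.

d′ = 0.411

H = 18/32 = 0.5625
FA = 32/80 = 0.4000
z(H) = 0.1573
z(FA) = -0.2533
d' = z(H) − z(FA) = 0.1573 − (-0.2533) = 0.4106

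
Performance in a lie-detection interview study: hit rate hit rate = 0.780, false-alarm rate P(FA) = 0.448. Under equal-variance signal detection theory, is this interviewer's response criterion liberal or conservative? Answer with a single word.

z(H) = 0.772, z(FA) = -0.131
c = −½·(z(H) + z(FA)) = -0.3205
c < 0 → liberal criterion (biased toward responding “yes”).

liberal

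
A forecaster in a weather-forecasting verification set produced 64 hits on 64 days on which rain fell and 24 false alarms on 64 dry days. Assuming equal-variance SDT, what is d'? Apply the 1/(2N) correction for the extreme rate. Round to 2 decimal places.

The hit rate is 64/64 = 1, so apply the 1/(2N) correction: H → 1 − 1/(2·64) = 0.99219.
z(H) = z(0.99219) = 2.418
z(FA) = z(0.37500) = -0.319
d' = 2.418 − (-0.319) = 2.737

d' = 2.74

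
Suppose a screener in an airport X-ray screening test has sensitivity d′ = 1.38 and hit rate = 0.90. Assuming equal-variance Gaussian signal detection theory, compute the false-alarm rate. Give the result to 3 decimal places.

z(hit rate) = z(0.90) = 1.2816
z(FA) = z(H) − d' = 1.2816 − 1.38 = -0.0984
false-alarm rate = Φ(-0.0984) = 0.4608

false-alarm rate = 0.461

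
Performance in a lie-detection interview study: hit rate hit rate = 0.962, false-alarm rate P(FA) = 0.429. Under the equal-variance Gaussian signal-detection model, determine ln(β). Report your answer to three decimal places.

ln β = -1.558

Φ⁻¹(0.962) = 1.7744, Φ⁻¹(0.429) = -0.1789
ln β = −½·[z(H)² − z(FA)²] = −0.5 × (3.1485 − 0.0320) = -1.55825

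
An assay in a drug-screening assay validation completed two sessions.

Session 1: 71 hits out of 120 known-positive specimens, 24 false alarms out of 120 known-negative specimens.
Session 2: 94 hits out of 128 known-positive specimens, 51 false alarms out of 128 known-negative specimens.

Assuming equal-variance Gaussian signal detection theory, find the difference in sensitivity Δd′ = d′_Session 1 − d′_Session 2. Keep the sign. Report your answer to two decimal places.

Δd′ = 0.19

Session 1: z(0.5917) = 0.232, z(0.2000) = -0.842, d' = 1.074
Session 2: z(0.7344) = 0.626, z(0.3984) = -0.257, d' = 0.883
Δd' = d'_Session 1 − d'_Session 2 = 1.074 − 0.883 = 0.191
Session 1 has the higher sensitivity.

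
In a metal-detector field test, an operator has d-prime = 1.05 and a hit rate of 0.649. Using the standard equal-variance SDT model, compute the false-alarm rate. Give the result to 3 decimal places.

false-alarm rate = 0.252

z(hit rate) = z(0.649) = 0.3826
z(FA) = z(H) − d' = 0.3826 − 1.05 = -0.6674
false-alarm rate = Φ(-0.6674) = 0.2523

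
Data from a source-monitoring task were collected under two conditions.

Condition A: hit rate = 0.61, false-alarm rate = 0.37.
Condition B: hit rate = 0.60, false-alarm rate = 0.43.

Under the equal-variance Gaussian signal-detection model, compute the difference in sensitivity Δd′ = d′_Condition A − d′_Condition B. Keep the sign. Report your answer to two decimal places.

Δd′ = 0.18

Condition A: z(0.61) = 0.279, z(0.37) = -0.332, d' = 0.611
Condition B: z(0.60) = 0.253, z(0.43) = -0.176, d' = 0.429
Δd' = d'_Condition A − d'_Condition B = 0.611 − 0.429 = 0.182
Condition A has the higher sensitivity.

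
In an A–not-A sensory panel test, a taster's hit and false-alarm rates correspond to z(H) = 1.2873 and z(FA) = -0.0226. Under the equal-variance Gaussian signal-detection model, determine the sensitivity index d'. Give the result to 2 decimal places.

d' = 1.31

d' = z(H) − z(FA) = 1.2873 − (-0.0226) = 1.3099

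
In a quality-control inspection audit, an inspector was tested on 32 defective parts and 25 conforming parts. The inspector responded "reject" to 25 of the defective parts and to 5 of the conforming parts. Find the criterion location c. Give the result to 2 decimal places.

H = 25/32 = 0.7812
FA = 5/25 = 0.2000
Φ⁻¹(0.7812) = 0.7763, Φ⁻¹(0.2000) = -0.8416
c = −½·[z(H) + z(FA)] = −0.5 × (0.7763 + (-0.8416)) = 0.03265

c = 0.03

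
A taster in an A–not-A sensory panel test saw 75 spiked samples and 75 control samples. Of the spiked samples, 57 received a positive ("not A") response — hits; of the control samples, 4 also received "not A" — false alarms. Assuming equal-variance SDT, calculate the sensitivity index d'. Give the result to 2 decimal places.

H = 57/75 = 0.7600
FA = 4/75 = 0.0533
Φ⁻¹(0.7600) = 0.706, Φ⁻¹(0.0533) = -1.614
d' = z(H) − z(FA) = 0.706 − (-1.614) = 2.320

d' = 2.32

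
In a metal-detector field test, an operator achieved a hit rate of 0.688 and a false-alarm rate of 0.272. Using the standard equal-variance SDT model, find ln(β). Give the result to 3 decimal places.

z(0.688) = 0.4902, z(0.272) = -0.6068
ln β = −½·[z(H)² − z(FA)²] = −0.5 × (0.2403 − 0.3682) = 0.06395

ln β = 0.064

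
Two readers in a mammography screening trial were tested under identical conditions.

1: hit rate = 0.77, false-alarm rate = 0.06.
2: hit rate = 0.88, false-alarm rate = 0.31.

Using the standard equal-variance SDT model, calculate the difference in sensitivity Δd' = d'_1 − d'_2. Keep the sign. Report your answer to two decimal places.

Δd' = 0.62

1: z(0.77) = 0.739, z(0.06) = -1.555, d' = 2.294
2: z(0.88) = 1.175, z(0.31) = -0.496, d' = 1.671
Δd' = d'_1 − d'_2 = 2.294 − 1.671 = 0.623
1 has the higher sensitivity.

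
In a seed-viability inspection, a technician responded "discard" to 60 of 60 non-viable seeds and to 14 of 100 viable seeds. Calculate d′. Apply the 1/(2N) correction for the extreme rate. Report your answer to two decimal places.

d′ = 3.47

The hit rate is 60/60 = 1, so apply the 1/(2N) correction: H → 1 − 1/(2·60) = 0.99167.
z(H) = z(0.99167) = 2.394
z(FA) = z(0.14000) = -1.080
d' = 2.394 − (-1.080) = 3.474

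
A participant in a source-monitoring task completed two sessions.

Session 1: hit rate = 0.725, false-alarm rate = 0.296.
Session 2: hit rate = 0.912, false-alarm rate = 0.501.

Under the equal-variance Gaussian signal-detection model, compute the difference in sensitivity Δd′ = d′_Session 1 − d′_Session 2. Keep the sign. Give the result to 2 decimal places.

Session 1: z(0.725) = 0.598, z(0.296) = -0.536, d' = 1.134
Session 2: z(0.912) = 1.353, z(0.501) = 0.003, d' = 1.350
Δd' = d'_Session 1 − d'_Session 2 = 1.134 − 1.350 = -0.216
Session 2 has the higher sensitivity.

Δd′ = -0.22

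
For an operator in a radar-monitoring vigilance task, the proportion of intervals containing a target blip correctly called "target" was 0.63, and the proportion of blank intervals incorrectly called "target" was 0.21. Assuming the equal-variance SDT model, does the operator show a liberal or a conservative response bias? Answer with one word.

z(H) = 0.332, z(FA) = -0.806
c = −½·(z(H) + z(FA)) = 0.237
c > 0 → conservative criterion (biased toward responding “no”).

conservative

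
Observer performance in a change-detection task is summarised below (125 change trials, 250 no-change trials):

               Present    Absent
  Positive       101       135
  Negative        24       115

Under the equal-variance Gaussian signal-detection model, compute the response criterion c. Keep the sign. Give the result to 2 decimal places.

c = -0.49

H = 101/125 = 0.8080
FA = 135/250 = 0.5400
z(H) = z(0.8080) = 0.8705
z(FA) = z(0.5400) = 0.1004
c = −½·[z(H) + z(FA)] = −0.5 × (0.8705 + 0.1004) = -0.48545
c < 0: the observer has a liberal response bias.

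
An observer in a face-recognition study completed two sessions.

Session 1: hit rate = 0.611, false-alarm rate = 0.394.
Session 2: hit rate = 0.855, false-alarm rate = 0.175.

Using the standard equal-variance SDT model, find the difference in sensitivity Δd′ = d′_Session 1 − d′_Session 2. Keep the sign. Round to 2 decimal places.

Δd′ = -1.44

Session 1: z(0.611) = 0.282, z(0.394) = -0.269, d' = 0.551
Session 2: z(0.855) = 1.058, z(0.175) = -0.935, d' = 1.993
Δd' = d'_Session 1 − d'_Session 2 = 0.551 − 1.993 = -1.442
Session 2 has the higher sensitivity.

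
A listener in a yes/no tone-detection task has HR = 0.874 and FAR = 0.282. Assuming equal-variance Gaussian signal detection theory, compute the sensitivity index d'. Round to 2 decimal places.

z(H) = z(0.874) = 1.1455
z(FA) = z(0.282) = -0.5769
d' = z(H) − z(FA) = 1.1455 − (-0.5769) = 1.7224

d' = 1.72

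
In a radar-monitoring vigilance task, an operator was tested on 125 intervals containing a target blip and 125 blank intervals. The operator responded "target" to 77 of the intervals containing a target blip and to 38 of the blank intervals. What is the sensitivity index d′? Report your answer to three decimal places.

d′ = 0.808

H = 77/125 = 0.6160
FA = 38/125 = 0.3040
z(H) = z(0.6160) = 0.2950
z(FA) = z(0.3040) = -0.5129
d' = z(H) − z(FA) = 0.2950 − (-0.5129) = 0.8079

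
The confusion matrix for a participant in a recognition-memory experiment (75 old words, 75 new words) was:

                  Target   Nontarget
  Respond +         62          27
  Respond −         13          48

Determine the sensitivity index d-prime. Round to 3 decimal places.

d-prime = 1.300

H = 62/75 = 0.8267
FA = 27/75 = 0.3600
z(H) = 0.9412
z(FA) = -0.3585
d' = z(H) − z(FA) = 0.9412 − (-0.3585) = 1.2997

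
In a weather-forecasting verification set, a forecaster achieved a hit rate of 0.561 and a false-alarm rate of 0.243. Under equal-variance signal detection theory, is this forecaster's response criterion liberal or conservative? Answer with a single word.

z(H) = 0.154, z(FA) = -0.697
c = −½·(z(H) + z(FA)) = 0.2715
c > 0 → conservative criterion (biased toward responding “no”).

conservative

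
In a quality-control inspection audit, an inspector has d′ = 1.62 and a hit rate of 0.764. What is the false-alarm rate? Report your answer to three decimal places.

false-alarm rate = 0.184

z(hit rate) = z(0.764) = 0.7192
z(FA) = z(H) − d' = 0.7192 − 1.62 = -0.9008
false-alarm rate = Φ(-0.9008) = 0.1838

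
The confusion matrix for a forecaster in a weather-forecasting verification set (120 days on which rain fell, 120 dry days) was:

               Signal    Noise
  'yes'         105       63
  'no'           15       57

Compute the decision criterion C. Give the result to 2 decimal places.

H = 105/120 = 0.8750
FA = 63/120 = 0.5250
Φ⁻¹(H) = Φ⁻¹(0.8750) = 1.150
Φ⁻¹(FA) = Φ⁻¹(0.5250) = 0.063
c = −½·[z(H) + z(FA)] = −0.5 × (1.150 + 0.063) = -0.6065
c < 0: the forecaster has a liberal response bias.

C = -0.61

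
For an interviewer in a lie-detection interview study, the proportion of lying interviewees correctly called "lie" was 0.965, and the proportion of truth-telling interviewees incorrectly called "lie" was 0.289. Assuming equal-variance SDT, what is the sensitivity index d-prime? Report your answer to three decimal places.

z(H) = z(0.965) = 1.8119
z(FA) = z(0.289) = -0.5563
d' = z(H) − z(FA) = 1.8119 − (-0.5563) = 2.3682

d-prime = 2.368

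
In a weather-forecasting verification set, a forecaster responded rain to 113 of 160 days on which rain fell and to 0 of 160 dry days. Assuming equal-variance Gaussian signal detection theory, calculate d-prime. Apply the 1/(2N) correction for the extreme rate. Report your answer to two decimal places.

d-prime = 3.28

The false-alarm rate is 0/160 = 0, so apply the 1/(2N) correction: FA → 1/(2·160) = 0.00313.
z(H) = z(0.70625) = 0.542
z(FA) = z(0.00313) = -2.734
d' = 0.542 − (-2.734) = 3.276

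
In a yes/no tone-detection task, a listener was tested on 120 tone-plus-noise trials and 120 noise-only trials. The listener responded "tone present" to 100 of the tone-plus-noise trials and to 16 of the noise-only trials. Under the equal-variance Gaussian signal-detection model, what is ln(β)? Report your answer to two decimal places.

ln β = 0.15

H = 100/120 = 0.8333
FA = 16/120 = 0.1333
Φ⁻¹(0.8333) = 0.967, Φ⁻¹(0.1333) = -1.111
ln β = −½·[z(H)² − z(FA)²] = −0.5 × (0.935 − 1.234) = 0.1495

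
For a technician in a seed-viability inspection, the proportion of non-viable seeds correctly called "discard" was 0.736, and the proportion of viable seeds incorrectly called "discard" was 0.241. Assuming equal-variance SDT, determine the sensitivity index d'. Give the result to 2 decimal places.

z(H) = 0.631
z(FA) = -0.703
d' = z(H) − z(FA) = 0.631 − (-0.703) = 1.334

d' = 1.33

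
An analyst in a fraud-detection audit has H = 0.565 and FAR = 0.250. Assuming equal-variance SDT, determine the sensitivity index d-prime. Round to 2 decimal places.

d-prime = 0.84

z(0.565) = 0.1637, z(0.250) = -0.6745
d' = z(H) − z(FA) = 0.1637 − (-0.6745) = 0.8382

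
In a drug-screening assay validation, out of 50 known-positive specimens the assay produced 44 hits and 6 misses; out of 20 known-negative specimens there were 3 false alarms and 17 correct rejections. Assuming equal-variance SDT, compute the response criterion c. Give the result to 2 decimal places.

c = -0.07

H = 44/50 = 0.8800
FA = 3/20 = 0.1500
Φ⁻¹(H) = Φ⁻¹(0.8800) = 1.175
Φ⁻¹(FA) = Φ⁻¹(0.1500) = -1.036
c = −½·[z(H) + z(FA)] = −0.5 × (1.175 + (-1.036)) = -0.0695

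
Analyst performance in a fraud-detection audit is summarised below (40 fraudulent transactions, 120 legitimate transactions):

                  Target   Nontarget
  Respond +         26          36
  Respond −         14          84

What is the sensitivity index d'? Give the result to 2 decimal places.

d' = 0.91

H = 26/40 = 0.6500
FA = 36/120 = 0.3000
z(0.6500) = 0.3853, z(0.3000) = -0.5244
d' = z(H) − z(FA) = 0.3853 − (-0.5244) = 0.9097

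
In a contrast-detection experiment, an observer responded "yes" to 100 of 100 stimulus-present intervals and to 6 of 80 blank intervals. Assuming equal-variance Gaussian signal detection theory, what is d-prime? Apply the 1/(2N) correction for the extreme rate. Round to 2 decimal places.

d-prime = 4.02

The hit rate is 100/100 = 1, so apply the 1/(2N) correction: H → 1 − 1/(2·100) = 0.99500.
z(H) = z(0.99500) = 2.576
z(FA) = z(0.07500) = -1.440
d' = 2.576 − (-1.440) = 4.016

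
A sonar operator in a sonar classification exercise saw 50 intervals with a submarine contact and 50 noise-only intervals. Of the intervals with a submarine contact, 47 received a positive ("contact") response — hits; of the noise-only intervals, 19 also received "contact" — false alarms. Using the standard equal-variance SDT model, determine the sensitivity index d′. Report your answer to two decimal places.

H = 47/50 = 0.9400
FA = 19/50 = 0.3800
z(H) = z(0.9400) = 1.555
z(FA) = z(0.3800) = -0.305
d' = z(H) − z(FA) = 1.555 − (-0.305) = 1.860

d′ = 1.86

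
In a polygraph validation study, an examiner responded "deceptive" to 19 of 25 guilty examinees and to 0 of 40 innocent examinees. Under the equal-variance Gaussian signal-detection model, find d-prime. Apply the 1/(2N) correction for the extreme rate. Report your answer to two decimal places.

d-prime = 2.95

The false-alarm rate is 0/40 = 0, so apply the 1/(2N) correction: FA → 1/(2·40) = 0.01250.
z(H) = z(0.76000) = 0.706
z(FA) = z(0.01250) = -2.241
d' = 0.706 − (-2.241) = 2.947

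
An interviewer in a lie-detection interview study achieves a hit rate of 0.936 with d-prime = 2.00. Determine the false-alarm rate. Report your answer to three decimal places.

z(hit rate) = z(0.936) = 1.5220
z(FA) = z(H) − d' = 1.5220 − 2.00 = -0.4780
false-alarm rate = Φ(-0.4780) = 0.3163

false-alarm rate = 0.316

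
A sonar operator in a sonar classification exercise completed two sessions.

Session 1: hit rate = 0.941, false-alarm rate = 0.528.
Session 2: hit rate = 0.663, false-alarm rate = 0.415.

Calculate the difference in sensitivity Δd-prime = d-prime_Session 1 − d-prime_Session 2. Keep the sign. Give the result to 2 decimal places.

Δd-prime = 0.86

Session 1: z(0.941) = 1.563, z(0.528) = 0.070, d' = 1.493
Session 2: z(0.663) = 0.421, z(0.415) = -0.215, d' = 0.636
Δd' = d'_Session 1 − d'_Session 2 = 1.493 − 0.636 = 0.857
Session 1 has the higher sensitivity.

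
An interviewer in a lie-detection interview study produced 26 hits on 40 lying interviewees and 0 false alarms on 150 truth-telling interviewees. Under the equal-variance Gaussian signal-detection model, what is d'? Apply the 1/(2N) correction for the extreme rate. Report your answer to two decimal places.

d' = 3.10

The false-alarm rate is 0/150 = 0, so apply the 1/(2N) correction: FA → 1/(2·150) = 0.00333.
z(H) = z(0.65000) = 0.385
z(FA) = z(0.00333) = -2.713
d' = 0.385 − (-2.713) = 3.098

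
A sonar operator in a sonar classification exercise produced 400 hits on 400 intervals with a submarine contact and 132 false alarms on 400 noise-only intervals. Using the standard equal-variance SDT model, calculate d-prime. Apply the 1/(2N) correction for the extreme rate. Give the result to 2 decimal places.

The hit rate is 400/400 = 1, so apply the 1/(2N) correction: H → 1 − 1/(2·400) = 0.99875.
z(H) = z(0.99875) = 3.023
z(FA) = z(0.33000) = -0.440
d' = 3.023 − (-0.440) = 3.463

d-prime = 3.46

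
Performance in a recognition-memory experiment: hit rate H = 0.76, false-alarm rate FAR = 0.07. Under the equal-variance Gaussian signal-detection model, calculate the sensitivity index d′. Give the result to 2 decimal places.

d′ = 2.18

z(H) = 0.7063
z(FA) = -1.4758
d' = z(H) − z(FA) = 0.7063 − (-1.4758) = 2.1821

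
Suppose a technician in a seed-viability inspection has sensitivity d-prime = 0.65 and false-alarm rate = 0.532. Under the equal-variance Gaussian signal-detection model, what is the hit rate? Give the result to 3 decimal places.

hit rate = 0.767

z(false-alarm rate) = z(0.532) = 0.0803
z(H) = z(FA) + d' = 0.0803 + 0.65 = 0.7303
hit rate = Φ(0.7303) = 0.7674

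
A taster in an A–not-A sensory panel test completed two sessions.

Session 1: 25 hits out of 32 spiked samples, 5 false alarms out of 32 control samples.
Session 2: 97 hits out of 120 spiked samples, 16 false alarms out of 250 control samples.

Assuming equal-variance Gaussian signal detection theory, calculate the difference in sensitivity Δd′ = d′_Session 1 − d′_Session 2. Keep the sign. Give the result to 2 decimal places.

Δd′ = -0.61

Session 1: z(0.7812) = 0.776, z(0.1562) = -1.010, d' = 1.786
Session 2: z(0.8083) = 0.872, z(0.0640) = -1.522, d' = 2.394
Δd' = d'_Session 1 − d'_Session 2 = 1.786 − 2.394 = -0.608
Session 2 has the higher sensitivity.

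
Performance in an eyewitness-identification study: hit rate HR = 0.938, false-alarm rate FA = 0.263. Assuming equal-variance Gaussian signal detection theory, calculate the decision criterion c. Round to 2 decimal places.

c = -0.45

z(0.938) = 1.538, z(0.263) = -0.634
c = −½·[z(H) + z(FA)] = −0.5 × (1.538 + (-0.634)) = -0.452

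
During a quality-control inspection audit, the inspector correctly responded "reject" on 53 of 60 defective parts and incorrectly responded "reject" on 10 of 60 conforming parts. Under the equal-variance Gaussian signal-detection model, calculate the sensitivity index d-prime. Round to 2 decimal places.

H = 53/60 = 0.8833
FA = 10/60 = 0.1667
z(0.8833) = 1.192, z(0.1667) = -0.967
d' = z(H) − z(FA) = 1.192 − (-0.967) = 2.159

d-prime = 2.16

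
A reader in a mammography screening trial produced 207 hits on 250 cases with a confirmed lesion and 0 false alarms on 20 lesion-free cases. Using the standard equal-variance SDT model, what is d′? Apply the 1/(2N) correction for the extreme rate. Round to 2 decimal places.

d′ = 2.91

The false-alarm rate is 0/20 = 0, so apply the 1/(2N) correction: FA → 1/(2·20) = 0.02500.
z(H) = z(0.82800) = 0.946
z(FA) = z(0.02500) = -1.960
d' = 0.946 − (-1.960) = 2.906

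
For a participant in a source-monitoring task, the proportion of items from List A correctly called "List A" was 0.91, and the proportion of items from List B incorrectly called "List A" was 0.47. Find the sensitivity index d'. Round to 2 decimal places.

d' = 1.42

z(H) = z(0.91) = 1.3408
z(FA) = z(0.47) = -0.0753
d' = z(H) − z(FA) = 1.3408 − (-0.0753) = 1.4161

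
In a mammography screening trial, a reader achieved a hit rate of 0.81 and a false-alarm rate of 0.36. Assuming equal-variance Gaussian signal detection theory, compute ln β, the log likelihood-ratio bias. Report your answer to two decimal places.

ln β = -0.32

z(H) = z(0.81) = 0.878
z(FA) = z(0.36) = -0.358
ln β = −½·[z(H)² − z(FA)²] = −0.5 × (0.771 − 0.128) = -0.3215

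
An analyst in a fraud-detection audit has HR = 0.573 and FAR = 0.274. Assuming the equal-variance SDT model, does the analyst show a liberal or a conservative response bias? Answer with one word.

z(H) = 0.184, z(FA) = -0.601
c = −½·(z(H) + z(FA)) = 0.2085
c > 0 → conservative criterion (biased toward responding “no”).

conservative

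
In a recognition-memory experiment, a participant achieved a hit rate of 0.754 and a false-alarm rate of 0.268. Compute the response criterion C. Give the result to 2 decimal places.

z(H) = z(0.754) = 0.6871
z(FA) = z(0.268) = -0.6189
c = −½·[z(H) + z(FA)] = −0.5 × (0.6871 + (-0.6189)) = -0.0341
c < 0: the participant has a liberal response bias.

C = -0.03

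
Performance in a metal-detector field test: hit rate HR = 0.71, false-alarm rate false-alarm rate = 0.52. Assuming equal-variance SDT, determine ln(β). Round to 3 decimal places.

z(H) = z(0.71) = 0.5534
z(FA) = z(0.52) = 0.0502
ln β = −½·[z(H)² − z(FA)²] = −0.5 × (0.3063 − 0.0025) = -0.1519

ln β = -0.152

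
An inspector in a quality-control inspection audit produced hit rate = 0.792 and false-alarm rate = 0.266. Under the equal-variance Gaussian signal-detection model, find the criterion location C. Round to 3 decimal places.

z(0.792) = 0.8134, z(0.266) = -0.6250
c = −½·[z(H) + z(FA)] = −0.5 × (0.8134 + (-0.6250)) = -0.0942
c < 0: the inspector has a liberal response bias.

C = -0.094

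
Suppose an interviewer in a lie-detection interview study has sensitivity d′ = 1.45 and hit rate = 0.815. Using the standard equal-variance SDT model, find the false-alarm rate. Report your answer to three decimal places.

z(hit rate) = z(0.815) = 0.8965
z(FA) = z(H) − d' = 0.8965 − 1.45 = -0.5535
false-alarm rate = Φ(-0.5535) = 0.2900

false-alarm rate = 0.290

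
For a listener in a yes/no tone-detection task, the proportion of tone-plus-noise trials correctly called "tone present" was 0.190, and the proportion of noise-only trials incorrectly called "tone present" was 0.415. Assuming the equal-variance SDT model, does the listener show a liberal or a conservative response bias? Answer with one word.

z(H) = -0.878, z(FA) = -0.215
c = −½·(z(H) + z(FA)) = 0.5465
c > 0 → conservative criterion (biased toward responding “no”).

conservative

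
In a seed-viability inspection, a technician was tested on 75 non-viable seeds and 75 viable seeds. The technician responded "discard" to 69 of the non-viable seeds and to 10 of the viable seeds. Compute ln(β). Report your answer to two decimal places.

ln β = -0.37

H = 69/75 = 0.9200
FA = 10/75 = 0.1333
z(H) = z(0.9200) = 1.405
z(FA) = z(0.1333) = -1.111
ln β = −½·[z(H)² − z(FA)²] = −0.5 × (1.974 − 1.234) = -0.370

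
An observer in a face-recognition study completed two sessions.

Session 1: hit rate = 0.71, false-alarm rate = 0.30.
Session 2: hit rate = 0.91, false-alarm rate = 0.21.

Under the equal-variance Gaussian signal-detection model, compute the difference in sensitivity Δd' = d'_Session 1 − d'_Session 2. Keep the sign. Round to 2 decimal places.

Δd' = -1.07

Session 1: z(0.71) = 0.553, z(0.30) = -0.524, d' = 1.077
Session 2: z(0.91) = 1.341, z(0.21) = -0.806, d' = 2.147
Δd' = d'_Session 1 − d'_Session 2 = 1.077 − 2.147 = -1.070
Session 2 has the higher sensitivity.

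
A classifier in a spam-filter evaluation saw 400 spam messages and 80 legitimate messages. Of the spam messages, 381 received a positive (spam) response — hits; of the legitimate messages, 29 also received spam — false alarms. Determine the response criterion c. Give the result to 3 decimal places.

c = -0.659

H = 381/400 = 0.9525
FA = 29/80 = 0.3625
Φ⁻¹(0.9525) = 1.6696, Φ⁻¹(0.3625) = -0.3518
c = −½·[z(H) + z(FA)] = −0.5 × (1.6696 + (-0.3518)) = -0.6589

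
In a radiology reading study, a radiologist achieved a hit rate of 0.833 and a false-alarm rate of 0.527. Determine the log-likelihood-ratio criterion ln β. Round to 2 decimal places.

ln β = -0.46

Φ⁻¹(0.833) = 0.966, Φ⁻¹(0.527) = 0.068
ln β = −½·[z(H)² − z(FA)²] = −0.5 × (0.933 − 0.005) = -0.464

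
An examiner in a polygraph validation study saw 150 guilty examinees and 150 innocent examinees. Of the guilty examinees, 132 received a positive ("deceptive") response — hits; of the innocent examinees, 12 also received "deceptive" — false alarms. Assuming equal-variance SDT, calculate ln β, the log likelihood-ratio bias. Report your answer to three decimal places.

ln β = 0.297

H = 132/150 = 0.8800
FA = 12/150 = 0.0800
z(H) = 1.1750
z(FA) = -1.4051
ln β = −½·[z(H)² − z(FA)²] = −0.5 × (1.3806 − 1.9743) = 0.29685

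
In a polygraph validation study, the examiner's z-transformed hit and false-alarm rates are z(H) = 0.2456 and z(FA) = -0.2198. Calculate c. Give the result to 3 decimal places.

c = -0.013

c = −½·[z(H) + z(FA)] = −½·(0.2456 + (-0.2198)) = -0.0129
c < 0: the examiner has a liberal response bias.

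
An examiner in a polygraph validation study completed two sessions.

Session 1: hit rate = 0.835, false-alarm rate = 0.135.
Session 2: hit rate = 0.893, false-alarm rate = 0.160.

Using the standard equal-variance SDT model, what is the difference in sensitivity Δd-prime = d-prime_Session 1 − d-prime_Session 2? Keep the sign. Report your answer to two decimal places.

Session 1: z(0.835) = 0.974, z(0.135) = -1.103, d' = 2.077
Session 2: z(0.893) = 1.243, z(0.160) = -0.994, d' = 2.237
Δd' = d'_Session 1 − d'_Session 2 = 2.077 − 2.237 = -0.160
Session 2 has the higher sensitivity.

Δd-prime = -0.16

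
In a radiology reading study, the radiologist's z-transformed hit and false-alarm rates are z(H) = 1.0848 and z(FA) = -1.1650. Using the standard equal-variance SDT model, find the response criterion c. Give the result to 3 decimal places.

c = −½·[z(H) + z(FA)] = −½·(1.0848 + (-1.1650)) = 0.0401
c > 0: the radiologist has a conservative response bias.

c = 0.040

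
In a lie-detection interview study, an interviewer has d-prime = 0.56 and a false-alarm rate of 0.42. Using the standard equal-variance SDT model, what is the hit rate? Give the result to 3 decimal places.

hit rate = 0.640

z(false-alarm rate) = z(0.42) = -0.2019
z(H) = z(FA) + d' = -0.2019 + 0.56 = 0.3581
hit rate = Φ(0.3581) = 0.6399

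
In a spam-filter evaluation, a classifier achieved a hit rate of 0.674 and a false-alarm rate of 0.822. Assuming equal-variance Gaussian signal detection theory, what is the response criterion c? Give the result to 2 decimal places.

c = -0.69

z(H) = z(0.674) = 0.4510
z(FA) = z(0.822) = 0.9230
c = −½·[z(H) + z(FA)] = −0.5 × (0.4510 + 0.9230) = -0.6870
c < 0: the classifier has a liberal response bias.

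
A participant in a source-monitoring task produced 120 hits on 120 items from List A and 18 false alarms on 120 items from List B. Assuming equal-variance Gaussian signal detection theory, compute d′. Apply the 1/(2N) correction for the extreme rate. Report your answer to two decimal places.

d′ = 3.67

The hit rate is 120/120 = 1, so apply the 1/(2N) correction: H → 1 − 1/(2·120) = 0.99583.
z(H) = z(0.99583) = 2.638
z(FA) = z(0.15000) = -1.036
d' = 2.638 − (-1.036) = 3.674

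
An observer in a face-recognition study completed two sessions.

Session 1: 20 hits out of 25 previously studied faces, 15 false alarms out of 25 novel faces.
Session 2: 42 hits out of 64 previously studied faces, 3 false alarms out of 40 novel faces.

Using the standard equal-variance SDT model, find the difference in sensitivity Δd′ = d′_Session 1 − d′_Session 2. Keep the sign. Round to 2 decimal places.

Session 1: z(0.8000) = 0.842, z(0.6000) = 0.253, d' = 0.589
Session 2: z(0.6562) = 0.402, z(0.0750) = -1.440, d' = 1.842
Δd' = d'_Session 1 − d'_Session 2 = 0.589 − 1.842 = -1.253
Session 2 has the higher sensitivity.

Δd′ = -1.25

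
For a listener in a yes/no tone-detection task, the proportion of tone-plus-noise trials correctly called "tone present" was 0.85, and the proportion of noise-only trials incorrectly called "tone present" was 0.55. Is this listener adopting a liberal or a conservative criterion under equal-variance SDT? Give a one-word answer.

liberal

z(H) = 1.036, z(FA) = 0.126
c = −½·(z(H) + z(FA)) = -0.581
c < 0 → liberal criterion (biased toward responding “yes”).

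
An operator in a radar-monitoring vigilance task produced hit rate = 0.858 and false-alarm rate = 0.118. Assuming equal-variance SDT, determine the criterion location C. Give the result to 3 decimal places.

Φ⁻¹(H) = Φ⁻¹(0.858) = 1.0714
Φ⁻¹(FA) = Φ⁻¹(0.118) = -1.1850
c = −½·[z(H) + z(FA)] = −0.5 × (1.0714 + (-1.1850)) = 0.0568
c > 0: the operator has a conservative response bias.

C = 0.057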